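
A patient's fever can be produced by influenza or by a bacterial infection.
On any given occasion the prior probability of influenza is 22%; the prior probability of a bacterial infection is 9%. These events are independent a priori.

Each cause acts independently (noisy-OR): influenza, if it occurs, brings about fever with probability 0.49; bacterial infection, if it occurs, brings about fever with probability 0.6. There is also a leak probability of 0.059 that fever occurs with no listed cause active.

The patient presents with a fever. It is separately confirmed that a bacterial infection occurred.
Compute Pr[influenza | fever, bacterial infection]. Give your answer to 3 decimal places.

Pr[influenza | fever, bacterial infection] ≈ 0.268

Under noisy-OR, P(fever | causes) = 1 − (1−0.059)·∏(1−qᵢ) over the active causes.
Sum P(fever|·) weighted by the priors over both values of influenza:
  P(fever | bacterial infection) = 0.6236×0.78 + 0.808036×0.22
        = 0.486408 + 0.177768 = 0.664176
Configurations with influenza contribute 0.177768, so
  P(influenza | fever, bacterial infection) = 0.177768 / 0.664176 ≈ 0.268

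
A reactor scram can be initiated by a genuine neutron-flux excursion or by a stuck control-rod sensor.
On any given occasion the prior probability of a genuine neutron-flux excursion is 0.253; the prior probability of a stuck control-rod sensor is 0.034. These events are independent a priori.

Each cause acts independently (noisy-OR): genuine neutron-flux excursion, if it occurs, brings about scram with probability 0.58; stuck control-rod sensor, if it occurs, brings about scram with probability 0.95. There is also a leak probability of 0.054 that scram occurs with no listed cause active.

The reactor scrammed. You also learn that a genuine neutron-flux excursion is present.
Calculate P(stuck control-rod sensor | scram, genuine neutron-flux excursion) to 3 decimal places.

Under noisy-OR, P(scram | causes) = 1 − (1−0.054)·∏(1−qᵢ) over the active causes.
Sum P(scram|·) weighted by the priors over both values of stuck control-rod sensor:
  P(scram | genuine neutron-flux excursion) = 0.60268×0.966 + 0.980134×0.034
        = 0.582189 + 0.033325 = 0.615514
Keeping only the stuck control-rod sensor-present terms gives 0.033325, so
  P(stuck control-rod sensor | scram, genuine neutron-flux excursion) = 0.033325 / 0.615514 ≈ 0.054

P(stuck control-rod sensor | scram, genuine neutron-flux excursion) ≈ 0.054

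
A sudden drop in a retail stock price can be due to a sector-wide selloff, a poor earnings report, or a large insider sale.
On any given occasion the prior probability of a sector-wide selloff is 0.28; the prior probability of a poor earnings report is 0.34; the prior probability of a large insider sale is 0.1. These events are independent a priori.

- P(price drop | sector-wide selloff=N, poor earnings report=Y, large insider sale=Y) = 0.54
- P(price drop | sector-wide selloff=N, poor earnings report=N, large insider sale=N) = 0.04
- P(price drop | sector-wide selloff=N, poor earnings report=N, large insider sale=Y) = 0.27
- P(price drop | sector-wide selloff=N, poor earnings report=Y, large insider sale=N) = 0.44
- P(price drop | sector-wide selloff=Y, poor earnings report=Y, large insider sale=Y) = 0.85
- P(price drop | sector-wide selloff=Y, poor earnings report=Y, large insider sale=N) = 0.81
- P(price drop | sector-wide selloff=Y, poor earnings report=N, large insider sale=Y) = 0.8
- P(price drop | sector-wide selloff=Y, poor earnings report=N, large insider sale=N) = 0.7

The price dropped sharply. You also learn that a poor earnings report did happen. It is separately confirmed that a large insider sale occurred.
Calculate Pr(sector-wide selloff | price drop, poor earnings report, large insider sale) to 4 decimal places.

For the numerator, keep only sector-wide selloff=true terms: 0.85×0.28 = 0.238000
Normalizer over all consistent configurations: 0.54×0.72 + 0.85×0.28 = 0.626800
P(sector-wide selloff | price drop, poor earnings report, large insider sale) = 0.238000/0.626800 ≈ 0.3797

Pr(sector-wide selloff | price drop, poor earnings report, large insider sale) ≈ 0.3797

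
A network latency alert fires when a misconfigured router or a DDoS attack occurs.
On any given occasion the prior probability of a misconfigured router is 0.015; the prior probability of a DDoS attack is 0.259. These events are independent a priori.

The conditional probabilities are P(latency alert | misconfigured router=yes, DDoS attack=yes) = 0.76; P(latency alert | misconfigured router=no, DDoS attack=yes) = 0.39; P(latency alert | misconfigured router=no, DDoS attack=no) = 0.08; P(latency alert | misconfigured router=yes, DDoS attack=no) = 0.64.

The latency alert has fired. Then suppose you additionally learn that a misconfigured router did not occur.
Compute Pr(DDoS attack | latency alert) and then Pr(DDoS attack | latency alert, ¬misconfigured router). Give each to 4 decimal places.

Sum P(latency alert|·) weighted by the priors over the 4 (misconfigured router, DDoS attack) configurations:
  P(latency alert) = 0.08×0.985×0.741 + 0.39×0.985×0.259 + 0.64×0.015×0.741 + 0.76×0.015×0.259
        = 0.058391 + 0.099495 + 0.007114 + 0.002953 = 0.167953
Configurations with DDoS attack contribute 0.102448, so
  P(DDoS attack | latency alert) = 0.102448 / 0.167953 ≈ 0.6100

Now also conditioning on misconfigured router≠true:
Enumerate both values of DDoS attack and weight by the priors:
  P(latency alert | ¬misconfigured router) = 0.08×0.741 + 0.39×0.259
        = 0.059280 + 0.101010 = 0.160290
Configurations with DDoS attack contribute 0.101010, so
  P(DDoS attack | latency alert, ¬misconfigured router) = 0.101010 / 0.160290 ≈ 0.6302

Pr(DDoS attack | latency alert) ≈ 0.6100; Pr(DDoS attack | latency alert, ¬misconfigured router) ≈ 0.6302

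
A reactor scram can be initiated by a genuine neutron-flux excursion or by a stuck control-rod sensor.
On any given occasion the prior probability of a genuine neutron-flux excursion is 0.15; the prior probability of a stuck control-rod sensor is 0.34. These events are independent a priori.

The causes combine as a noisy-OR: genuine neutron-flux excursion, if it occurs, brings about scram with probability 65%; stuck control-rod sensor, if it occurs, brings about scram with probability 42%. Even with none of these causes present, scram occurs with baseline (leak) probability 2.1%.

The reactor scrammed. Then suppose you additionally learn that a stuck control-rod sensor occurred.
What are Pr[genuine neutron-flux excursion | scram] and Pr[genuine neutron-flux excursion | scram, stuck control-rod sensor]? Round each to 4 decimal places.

Under noisy-OR, P(scram | causes) = 1 − (1−0.021)·∏(1−qᵢ) over the active causes.
Sum P(scram|·) weighted by the priors over the 4 (genuine neutron-flux excursion, stuck control-rod sensor) configurations:
  P(scram) = 0.021*0.85*0.66 + 0.43218*0.85*0.34 + 0.65735*0.15*0.66 + 0.801263*0.15*0.34
        = 0.011781 + 0.124900 + 0.065078 + 0.040864 = 0.242623
Configurations with genuine neutron-flux excursion contribute 0.105942, so
  P(genuine neutron-flux excursion | scram) = 0.105942 / 0.242623 ≈ 0.4367

Now condition on the additional information:
By total probability over both values of genuine neutron-flux excursion:
  P(scram | stuck control-rod sensor) = 0.43218×0.85 + 0.801263×0.15
        = 0.367353 + 0.120189 = 0.487542
Configurations with genuine neutron-flux excursion contribute 0.120189, so
  P(genuine neutron-flux excursion | scram, stuck control-rod sensor) = 0.120189 / 0.487542 ≈ 0.2465
The drop from 0.4367 to 0.2465 is the explaining-away (discounting) effect.

Pr[genuine neutron-flux excursion | scram] ≈ 0.4367; Pr[genuine neutron-flux excursion | scram, stuck control-rod sensor] ≈ 0.2465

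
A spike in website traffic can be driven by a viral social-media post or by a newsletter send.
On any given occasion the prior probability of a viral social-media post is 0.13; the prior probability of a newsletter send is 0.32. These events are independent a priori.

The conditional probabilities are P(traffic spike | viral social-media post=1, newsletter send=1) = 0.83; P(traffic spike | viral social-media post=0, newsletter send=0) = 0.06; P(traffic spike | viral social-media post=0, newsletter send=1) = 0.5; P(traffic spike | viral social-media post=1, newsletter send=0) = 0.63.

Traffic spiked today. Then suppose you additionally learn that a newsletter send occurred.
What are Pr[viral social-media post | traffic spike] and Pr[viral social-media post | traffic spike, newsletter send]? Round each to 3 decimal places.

Pr[viral social-media post | traffic spike] ≈ 0.341; Pr[viral social-media post | traffic spike, newsletter send] ≈ 0.199

P(traffic spike) = 0.06×0.87×0.68 + 0.5×0.87×0.32 + 0.63×0.13×0.68 + 0.83×0.13×0.32 = 0.035496 + 0.139200 + 0.055692 + 0.034528 = 0.264916
The viral social-media post-present share is 0.055692 + 0.034528 = 0.090220.
Hence the posterior is 0.090220/0.264916 ≈ 0.341.

Now condition on the additional information:
P(traffic spike | newsletter send) = 0.5·0.87 + 0.83·0.13 = 0.435000 + 0.107900 = 0.542900
The viral social-media post-present share is 0.83·0.13 = 0.107900.
Hence the posterior is 0.107900/0.542900 ≈ 0.199.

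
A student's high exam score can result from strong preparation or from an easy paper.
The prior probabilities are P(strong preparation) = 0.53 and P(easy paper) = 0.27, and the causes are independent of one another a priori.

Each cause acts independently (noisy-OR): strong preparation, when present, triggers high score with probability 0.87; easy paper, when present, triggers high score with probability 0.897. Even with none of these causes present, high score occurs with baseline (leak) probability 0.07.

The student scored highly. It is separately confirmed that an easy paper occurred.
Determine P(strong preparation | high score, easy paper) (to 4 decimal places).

Under noisy-OR, P(high score | causes) = 1 − (1−0.07)·∏(1−qᵢ) over the active causes.
Enumerate both values of strong preparation and weight by the priors:
  P(high score | easy paper) = 0.90421*0.47 + 0.987547*0.53
        = 0.424979 + 0.523400 = 0.948379
Keeping only the strong preparation-present terms gives 0.523400, so
  P(strong preparation | high score, easy paper) = 0.523400 / 0.948379 ≈ 0.5519

P(strong preparation | high score, easy paper) ≈ 0.5519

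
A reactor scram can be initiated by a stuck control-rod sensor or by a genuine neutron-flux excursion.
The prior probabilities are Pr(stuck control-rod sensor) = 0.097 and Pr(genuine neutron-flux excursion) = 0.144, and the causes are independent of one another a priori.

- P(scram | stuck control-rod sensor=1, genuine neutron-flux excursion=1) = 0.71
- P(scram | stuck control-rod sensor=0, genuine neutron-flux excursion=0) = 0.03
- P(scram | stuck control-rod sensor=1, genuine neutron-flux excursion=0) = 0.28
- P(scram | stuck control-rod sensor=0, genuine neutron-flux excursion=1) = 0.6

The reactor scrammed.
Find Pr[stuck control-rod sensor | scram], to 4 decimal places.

Pr[stuck control-rod sensor | scram] ≈ 0.2468

Numerator (weight on configurations with stuck control-rod sensor): 0.023249 + 0.009917 = 0.033166
Normalizer over all consistent configurations: 0.03×0.903×0.856 + 0.6×0.903×0.144 + 0.28×0.097×0.856 + 0.71×0.097×0.144 = 0.134374
P(stuck control-rod sensor | scram) = 0.033166/0.134374 ≈ 0.2468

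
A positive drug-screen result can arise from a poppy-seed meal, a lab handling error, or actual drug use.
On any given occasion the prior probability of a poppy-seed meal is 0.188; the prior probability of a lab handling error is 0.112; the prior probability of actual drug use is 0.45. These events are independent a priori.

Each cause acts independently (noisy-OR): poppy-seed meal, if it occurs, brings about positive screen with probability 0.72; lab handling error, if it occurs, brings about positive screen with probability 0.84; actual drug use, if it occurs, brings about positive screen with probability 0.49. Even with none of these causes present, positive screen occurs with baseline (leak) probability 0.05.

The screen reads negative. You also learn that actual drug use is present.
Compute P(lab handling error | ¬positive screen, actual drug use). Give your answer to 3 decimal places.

Under noisy-OR, P(positive screen | causes) = 1 − (1−0.05)·∏(1−qᵢ) over the active causes.
Enumerate the 4 (poppy-seed meal, lab handling error) configurations and weight by the priors:
  P(¬positive screen | actual drug use) = 0.4845*0.812*0.888 + 0.07752*0.812*0.112 + 0.13566*0.188*0.888 + 0.021706*0.188*0.112
        = 0.349352 + 0.007050 + 0.022648 + 0.000457 = 0.379507
Keeping only the lab handling error-present terms gives 0.007507, so
  P(lab handling error | ¬positive screen, actual drug use) = 0.007507 / 0.379507 ≈ 0.020

P(lab handling error | ¬positive screen, actual drug use) ≈ 0.020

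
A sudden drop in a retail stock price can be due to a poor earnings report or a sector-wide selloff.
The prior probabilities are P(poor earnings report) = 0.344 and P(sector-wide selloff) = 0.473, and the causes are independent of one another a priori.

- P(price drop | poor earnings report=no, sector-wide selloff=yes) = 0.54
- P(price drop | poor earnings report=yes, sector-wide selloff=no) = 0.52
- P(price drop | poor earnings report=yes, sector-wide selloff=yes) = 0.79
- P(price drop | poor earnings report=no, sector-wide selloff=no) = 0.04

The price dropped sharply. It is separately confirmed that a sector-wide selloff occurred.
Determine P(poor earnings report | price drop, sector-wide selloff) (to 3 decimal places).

P(poor earnings report | price drop, sector-wide selloff) ≈ 0.434

Weight on poor earnings report=true, given the evidence: 0.79*0.344 = 0.271760
Denominator P(price drop | sector-wide selloff): 0.54*0.656 + 0.79*0.344 = 0.626000
P(poor earnings report | price drop, sector-wide selloff) = 0.271760/0.626000 ≈ 0.434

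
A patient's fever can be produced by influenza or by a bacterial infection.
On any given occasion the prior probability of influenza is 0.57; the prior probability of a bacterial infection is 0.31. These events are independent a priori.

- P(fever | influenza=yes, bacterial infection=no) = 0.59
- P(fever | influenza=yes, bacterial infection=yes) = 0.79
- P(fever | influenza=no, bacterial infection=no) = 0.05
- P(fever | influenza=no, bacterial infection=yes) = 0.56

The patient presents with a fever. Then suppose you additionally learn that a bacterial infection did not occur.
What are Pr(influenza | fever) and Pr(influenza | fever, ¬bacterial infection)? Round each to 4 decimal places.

For the numerator, keep only influenza=true terms: 0.232047 + 0.139593 = 0.371640
Normalizer over all consistent configurations: 0.05·0.43·0.69 + 0.56·0.43·0.31 + 0.59·0.57·0.69 + 0.79·0.57·0.31 = 0.461123
Posterior = 0.371640 / 0.461123 ≈ 0.8059

With the extra evidence:
Numerator (weight on configurations with influenza): 0.59×0.57 = 0.336300
Denominator P(fever | ¬bacterial infection): 0.05×0.43 + 0.59×0.57 = 0.357800
P(influenza | fever, ¬bacterial infection) = 0.336300/0.357800 ≈ 0.9399
Ruling out bacterial infection raises the posterior on influenza — the flip side of explaining away.

Pr(influenza | fever) ≈ 0.8059; Pr(influenza | fever, ¬bacterial infection) ≈ 0.9399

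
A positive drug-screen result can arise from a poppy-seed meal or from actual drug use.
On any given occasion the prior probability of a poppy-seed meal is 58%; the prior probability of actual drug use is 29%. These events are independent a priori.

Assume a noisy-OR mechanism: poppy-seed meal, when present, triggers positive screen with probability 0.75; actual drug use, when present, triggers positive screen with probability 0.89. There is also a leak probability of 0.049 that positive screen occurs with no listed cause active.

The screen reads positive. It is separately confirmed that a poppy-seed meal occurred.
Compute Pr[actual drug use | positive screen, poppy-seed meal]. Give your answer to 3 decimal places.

Under noisy-OR, P(positive screen | causes) = 1 − (1−0.049)·∏(1−qᵢ) over the active causes.
P(positive screen | poppy-seed meal) = 0.76225·0.71 + 0.973847·0.29 = 0.541197 + 0.282416 = 0.823613
The actual drug use-present share is 0.973847·0.29 = 0.282416.
P(actual drug use | positive screen, poppy-seed meal) = 0.282416 / 0.823613 ≈ 0.343

Pr[actual drug use | positive screen, poppy-seed meal] ≈ 0.343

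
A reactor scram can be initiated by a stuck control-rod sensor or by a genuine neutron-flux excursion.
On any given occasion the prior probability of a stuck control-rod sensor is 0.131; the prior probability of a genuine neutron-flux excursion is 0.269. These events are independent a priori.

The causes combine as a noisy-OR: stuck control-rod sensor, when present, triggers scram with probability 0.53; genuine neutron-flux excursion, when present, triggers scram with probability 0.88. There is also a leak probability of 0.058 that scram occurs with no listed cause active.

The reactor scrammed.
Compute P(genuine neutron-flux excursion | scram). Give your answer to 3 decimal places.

Under noisy-OR, P(scram | causes) = 1 − (1−0.058)·∏(1−qᵢ) over the active causes.
P(scram) = 0.058×0.869×0.731 + 0.88696×0.869×0.269 + 0.55726×0.131×0.731 + 0.946871×0.131×0.269 = 0.036844 + 0.207337 + 0.053364 + 0.033367 = 0.330912
The genuine neutron-flux excursion-present share is 0.207337 + 0.033367 = 0.240704.
So P(genuine neutron-flux excursion | scram) = 0.240704/0.330912 ≈ 0.727.

P(genuine neutron-flux excursion | scram) ≈ 0.727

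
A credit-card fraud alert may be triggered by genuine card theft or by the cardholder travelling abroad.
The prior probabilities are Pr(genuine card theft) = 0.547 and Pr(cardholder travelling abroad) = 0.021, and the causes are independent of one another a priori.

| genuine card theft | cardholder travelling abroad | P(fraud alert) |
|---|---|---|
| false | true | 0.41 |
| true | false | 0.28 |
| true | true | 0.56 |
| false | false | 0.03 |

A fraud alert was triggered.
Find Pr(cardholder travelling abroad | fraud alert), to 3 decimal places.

P(fraud alert) = 0.03×0.453×0.979 + 0.41×0.453×0.021 + 0.28×0.547×0.979 + 0.56×0.547×0.021 = 0.013305 + 0.003900 + 0.149944 + 0.006433 = 0.173582
Restricting to configurations with cardholder travelling abroad present: 0.003900 + 0.006433 = 0.010333.
So P(cardholder travelling abroad | fraud alert) = 0.010333/0.173582 ≈ 0.060.

Pr(cardholder travelling abroad | fraud alert) ≈ 0.060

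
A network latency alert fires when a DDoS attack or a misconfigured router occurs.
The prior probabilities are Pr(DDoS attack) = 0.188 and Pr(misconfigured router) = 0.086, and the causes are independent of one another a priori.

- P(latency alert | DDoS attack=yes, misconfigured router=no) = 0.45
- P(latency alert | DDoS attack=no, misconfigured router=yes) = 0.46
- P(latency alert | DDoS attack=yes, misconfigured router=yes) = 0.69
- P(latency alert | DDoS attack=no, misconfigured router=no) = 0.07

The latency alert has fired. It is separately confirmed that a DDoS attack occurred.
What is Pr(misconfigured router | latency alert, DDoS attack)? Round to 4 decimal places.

Pr(misconfigured router | latency alert, DDoS attack) ≈ 0.1261

By total probability over both values of misconfigured router:
  P(latency alert | DDoS attack) = 0.45·0.914 + 0.69·0.086
        = 0.411300 + 0.059340 = 0.470640
Keeping only the misconfigured router-present terms gives 0.059340, so
  P(misconfigured router | latency alert, DDoS attack) = 0.059340 / 0.470640 ≈ 0.1261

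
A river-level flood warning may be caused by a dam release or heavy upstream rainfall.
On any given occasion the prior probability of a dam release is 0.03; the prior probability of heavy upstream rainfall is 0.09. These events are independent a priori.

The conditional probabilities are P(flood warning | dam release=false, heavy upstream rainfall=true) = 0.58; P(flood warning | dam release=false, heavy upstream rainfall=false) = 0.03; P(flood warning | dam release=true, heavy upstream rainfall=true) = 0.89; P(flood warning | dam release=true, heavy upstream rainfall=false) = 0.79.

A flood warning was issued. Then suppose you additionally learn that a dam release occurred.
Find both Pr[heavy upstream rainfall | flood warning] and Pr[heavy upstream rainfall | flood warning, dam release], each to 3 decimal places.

Pr[heavy upstream rainfall | flood warning] ≈ 0.525; Pr[heavy upstream rainfall | flood warning, dam release] ≈ 0.100

Weight on heavy upstream rainfall=true, given the evidence: 0.050634 + 0.002403 = 0.053037
Normalizer over all consistent configurations: 0.03·0.97·0.91 + 0.58·0.97·0.09 + 0.79·0.03·0.91 + 0.89·0.03·0.09 = 0.101085
Posterior = 0.053037 / 0.101085 ≈ 0.525

Now condition on the additional information:
Enumerate both values of heavy upstream rainfall and weight by the priors:
  P(flood warning | dam release) = 0.79*0.91 + 0.89*0.09
        = 0.718900 + 0.080100 = 0.799000
Configurations with heavy upstream rainfall contribute 0.080100, so
  P(heavy upstream rainfall | flood warning, dam release) = 0.080100 / 0.799000 ≈ 0.100
The drop from 0.525 to 0.100 is the explaining-away (discounting) effect.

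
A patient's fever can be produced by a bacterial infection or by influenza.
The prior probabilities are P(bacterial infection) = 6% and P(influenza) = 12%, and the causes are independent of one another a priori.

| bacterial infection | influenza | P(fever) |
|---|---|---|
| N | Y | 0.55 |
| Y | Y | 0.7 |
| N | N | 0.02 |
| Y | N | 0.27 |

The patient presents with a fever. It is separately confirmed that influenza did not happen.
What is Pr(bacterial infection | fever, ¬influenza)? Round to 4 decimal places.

Pr(bacterial infection | fever, ¬influenza) ≈ 0.4629

Sum P(fever|·) weighted by the priors over both values of bacterial infection:
  P(fever | ¬influenza) = 0.02*0.94 + 0.27*0.06
        = 0.018800 + 0.016200 = 0.035000
The terms with bacterial infection present sum to 0.016200, so
  P(bacterial infection | fever, ¬influenza) = 0.016200 / 0.035000 ≈ 0.4629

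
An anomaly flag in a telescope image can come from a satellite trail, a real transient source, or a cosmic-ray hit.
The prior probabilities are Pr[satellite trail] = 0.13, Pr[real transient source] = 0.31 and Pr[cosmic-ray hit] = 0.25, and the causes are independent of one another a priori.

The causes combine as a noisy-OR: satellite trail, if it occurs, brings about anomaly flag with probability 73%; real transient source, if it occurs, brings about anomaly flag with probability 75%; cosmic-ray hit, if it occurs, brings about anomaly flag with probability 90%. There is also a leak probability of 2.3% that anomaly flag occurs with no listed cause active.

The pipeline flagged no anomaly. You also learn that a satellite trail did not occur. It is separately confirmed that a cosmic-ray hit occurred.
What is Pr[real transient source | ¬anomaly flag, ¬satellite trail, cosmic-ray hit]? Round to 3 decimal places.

Pr[real transient source | ¬anomaly flag, ¬satellite trail, cosmic-ray hit] ≈ 0.101

Under noisy-OR, P(anomaly flag | causes) = 1 − (1−0.023)·∏(1−qᵢ) over the active causes.
P(¬anomaly flag | ¬satellite trail, cosmic-ray hit) = 0.0977×0.69 + 0.024425×0.31 = 0.067413 + 0.007572 = 0.074985
Restricting to configurations with real transient source present: 0.024425×0.31 = 0.007572.
So P(real transient source | ¬anomaly flag, ¬satellite trail, cosmic-ray hit) = 0.007572/0.074985 ≈ 0.101.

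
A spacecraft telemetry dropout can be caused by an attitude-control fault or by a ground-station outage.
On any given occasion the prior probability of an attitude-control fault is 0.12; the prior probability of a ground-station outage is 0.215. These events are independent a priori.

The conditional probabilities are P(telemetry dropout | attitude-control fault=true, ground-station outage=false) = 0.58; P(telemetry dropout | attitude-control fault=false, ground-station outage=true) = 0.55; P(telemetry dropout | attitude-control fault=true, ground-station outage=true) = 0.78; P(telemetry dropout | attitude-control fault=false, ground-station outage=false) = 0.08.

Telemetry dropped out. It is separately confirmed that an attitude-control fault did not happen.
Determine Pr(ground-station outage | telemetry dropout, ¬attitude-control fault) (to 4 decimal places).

Numerator (weight on configurations with ground-station outage): 0.55·0.215 = 0.118250
The normalizing constant is 0.08·0.785 + 0.55·0.215 = 0.181050
Posterior = 0.118250 / 0.181050 ≈ 0.6531

Pr(ground-station outage | telemetry dropout, ¬attitude-control fault) ≈ 0.6531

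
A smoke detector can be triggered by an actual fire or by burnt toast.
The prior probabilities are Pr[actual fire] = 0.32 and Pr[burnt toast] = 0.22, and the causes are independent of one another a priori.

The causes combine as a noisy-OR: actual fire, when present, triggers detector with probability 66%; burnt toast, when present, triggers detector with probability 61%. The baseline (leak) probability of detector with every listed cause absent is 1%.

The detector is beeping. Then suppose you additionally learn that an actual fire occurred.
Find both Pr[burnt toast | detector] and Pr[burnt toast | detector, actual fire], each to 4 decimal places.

Under noisy-OR, P(detector | causes) = 1 − (1−0.01)·∏(1−qᵢ) over the active causes.
Enumerate the 4 (actual fire, burnt toast) configurations and weight by the priors:
  P(detector) = 0.01×0.68×0.78 + 0.6139×0.68×0.22 + 0.6634×0.32×0.78 + 0.868726×0.32×0.22
        = 0.005304 + 0.091839 + 0.165585 + 0.061158 = 0.323886
The terms with burnt toast present sum to 0.152997, so
  P(burnt toast | detector) = 0.152997 / 0.323886 ≈ 0.4724

Now condition on the additional information:
Weight on burnt toast=true, given the evidence: 0.868726×0.22 = 0.191120
Normalizer over all consistent configurations: 0.6634×0.78 + 0.868726×0.22 = 0.708572
P(burnt toast | detector, actual fire) = 0.191120/0.708572 ≈ 0.2697
This is intercausal reasoning (explaining away): once actual fire accounts for the detector, burnt toast becomes less likely.

Pr[burnt toast | detector] ≈ 0.4724; Pr[burnt toast | detector, actual fire] ≈ 0.2697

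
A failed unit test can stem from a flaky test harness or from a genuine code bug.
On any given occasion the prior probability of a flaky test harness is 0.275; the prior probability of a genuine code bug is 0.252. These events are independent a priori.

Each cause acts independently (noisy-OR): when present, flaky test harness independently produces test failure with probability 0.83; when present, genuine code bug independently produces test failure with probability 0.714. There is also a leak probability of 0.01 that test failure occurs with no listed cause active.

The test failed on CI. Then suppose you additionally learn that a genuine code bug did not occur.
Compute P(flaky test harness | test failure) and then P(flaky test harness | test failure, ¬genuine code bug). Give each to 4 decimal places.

Under noisy-OR, P(test failure | causes) = 1 − (1−0.01)·∏(1−qᵢ) over the active causes.
P(test failure) = 0.01*0.725*0.748 + 0.71686*0.725*0.252 + 0.8317*0.275*0.748 + 0.951866*0.275*0.252 = 0.005423 + 0.130970 + 0.171081 + 0.065964 = 0.373438
Of this, 0.237045 comes from 0.171081 + 0.065964 (the flaky test harness=true cases).
So P(flaky test harness | test failure) = 0.237045/0.373438 ≈ 0.6348.

Now condition on the additional information:
Numerator (weight on configurations with flaky test harness): 0.8317×0.275 = 0.228718
Normalizer over all consistent configurations: 0.01×0.725 + 0.8317×0.275 = 0.235968
Posterior = 0.228718 / 0.235968 ≈ 0.9693

P(flaky test harness | test failure) ≈ 0.6348; P(flaky test harness | test failure, ¬genuine code bug) ≈ 0.9693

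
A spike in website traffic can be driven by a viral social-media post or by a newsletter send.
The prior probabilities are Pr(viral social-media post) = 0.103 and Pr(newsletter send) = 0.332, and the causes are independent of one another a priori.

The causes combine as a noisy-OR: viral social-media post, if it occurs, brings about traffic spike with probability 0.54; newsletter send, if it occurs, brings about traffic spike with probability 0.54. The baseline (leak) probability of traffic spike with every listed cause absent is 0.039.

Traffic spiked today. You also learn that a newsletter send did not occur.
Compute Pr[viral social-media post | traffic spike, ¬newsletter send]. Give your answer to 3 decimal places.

Under noisy-OR, P(traffic spike | causes) = 1 − (1−0.039)·∏(1−qᵢ) over the active causes.
P(traffic spike | ¬newsletter send) = 0.039×0.897 + 0.55794×0.103 = 0.034983 + 0.057468 = 0.092451
The viral social-media post-present share is 0.55794×0.103 = 0.057468.
Hence the posterior is 0.057468/0.092451 ≈ 0.622.

Pr[viral social-media post | traffic spike, ¬newsletter send] ≈ 0.622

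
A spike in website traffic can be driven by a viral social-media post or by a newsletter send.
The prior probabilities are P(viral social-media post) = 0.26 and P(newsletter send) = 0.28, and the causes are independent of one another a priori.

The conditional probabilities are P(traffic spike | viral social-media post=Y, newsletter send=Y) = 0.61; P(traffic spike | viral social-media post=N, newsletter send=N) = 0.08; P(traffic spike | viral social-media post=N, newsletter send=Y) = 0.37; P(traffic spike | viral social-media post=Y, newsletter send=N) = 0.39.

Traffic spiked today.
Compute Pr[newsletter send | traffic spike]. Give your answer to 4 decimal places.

Sum P(traffic spike|·) weighted by the priors over the 4 (viral social-media post, newsletter send) configurations:
  P(traffic spike) = 0.08·0.74·0.72 + 0.37·0.74·0.28 + 0.39·0.26·0.72 + 0.61·0.26·0.28
        = 0.042624 + 0.076664 + 0.073008 + 0.044408 = 0.236704
Keeping only the newsletter send-present terms gives 0.121072, so
  P(newsletter send | traffic spike) = 0.121072 / 0.236704 ≈ 0.5115

Pr[newsletter send | traffic spike] ≈ 0.5115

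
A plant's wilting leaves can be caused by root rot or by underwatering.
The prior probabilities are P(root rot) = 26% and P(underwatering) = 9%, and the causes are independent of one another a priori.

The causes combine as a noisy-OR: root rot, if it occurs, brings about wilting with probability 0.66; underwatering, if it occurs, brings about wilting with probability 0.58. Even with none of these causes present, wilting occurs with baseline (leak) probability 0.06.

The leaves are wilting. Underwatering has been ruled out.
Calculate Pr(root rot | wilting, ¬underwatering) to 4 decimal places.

Under noisy-OR, P(wilting | causes) = 1 − (1−0.06)·∏(1−qᵢ) over the active causes.
By total probability over both values of root rot:
  P(wilting | ¬underwatering) = 0.06·0.74 + 0.6804·0.26
        = 0.044400 + 0.176904 = 0.221304
Configurations with root rot contribute 0.176904, so
  P(root rot | wilting, ¬underwatering) = 0.176904 / 0.221304 ≈ 0.7994

Pr(root rot | wilting, ¬underwatering) ≈ 0.7994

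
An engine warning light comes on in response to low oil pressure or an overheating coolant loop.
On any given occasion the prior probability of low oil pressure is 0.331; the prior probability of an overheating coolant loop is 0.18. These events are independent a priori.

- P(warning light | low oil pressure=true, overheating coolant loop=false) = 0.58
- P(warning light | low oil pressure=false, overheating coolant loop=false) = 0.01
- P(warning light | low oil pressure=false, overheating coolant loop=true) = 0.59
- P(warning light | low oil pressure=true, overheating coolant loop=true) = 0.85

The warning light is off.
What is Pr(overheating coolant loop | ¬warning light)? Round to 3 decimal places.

Pr(overheating coolant loop | ¬warning light) ≈ 0.082

Sum P(¬warning light|·) weighted by the priors over the 4 (low oil pressure, overheating coolant loop) configurations:
  P(¬warning light) = 0.99*0.669*0.82 + 0.41*0.669*0.18 + 0.42*0.331*0.82 + 0.15*0.331*0.18
        = 0.543094 + 0.049372 + 0.113996 + 0.008937 = 0.715399
The terms with overheating coolant loop present sum to 0.058309, so
  P(overheating coolant loop | ¬warning light) = 0.058309 / 0.715399 ≈ 0.082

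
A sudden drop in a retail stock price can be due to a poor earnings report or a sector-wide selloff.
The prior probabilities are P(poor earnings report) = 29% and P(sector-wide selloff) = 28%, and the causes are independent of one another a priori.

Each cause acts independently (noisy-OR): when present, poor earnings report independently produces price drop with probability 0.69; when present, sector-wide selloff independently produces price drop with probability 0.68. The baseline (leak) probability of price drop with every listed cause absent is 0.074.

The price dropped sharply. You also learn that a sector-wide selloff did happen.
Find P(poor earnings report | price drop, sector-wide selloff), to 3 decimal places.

Under noisy-OR, P(price drop | causes) = 1 − (1−0.074)·∏(1−qᵢ) over the active causes.
Sum P(price drop|·) weighted by the priors over both values of poor earnings report:
  P(price drop | sector-wide selloff) = 0.70368*0.71 + 0.908141*0.29
        = 0.499613 + 0.263361 = 0.762974
Keeping only the poor earnings report-present terms gives 0.263361, so
  P(poor earnings report | price drop, sector-wide selloff) = 0.263361 / 0.762974 ≈ 0.345

P(poor earnings report | price drop, sector-wide selloff) ≈ 0.345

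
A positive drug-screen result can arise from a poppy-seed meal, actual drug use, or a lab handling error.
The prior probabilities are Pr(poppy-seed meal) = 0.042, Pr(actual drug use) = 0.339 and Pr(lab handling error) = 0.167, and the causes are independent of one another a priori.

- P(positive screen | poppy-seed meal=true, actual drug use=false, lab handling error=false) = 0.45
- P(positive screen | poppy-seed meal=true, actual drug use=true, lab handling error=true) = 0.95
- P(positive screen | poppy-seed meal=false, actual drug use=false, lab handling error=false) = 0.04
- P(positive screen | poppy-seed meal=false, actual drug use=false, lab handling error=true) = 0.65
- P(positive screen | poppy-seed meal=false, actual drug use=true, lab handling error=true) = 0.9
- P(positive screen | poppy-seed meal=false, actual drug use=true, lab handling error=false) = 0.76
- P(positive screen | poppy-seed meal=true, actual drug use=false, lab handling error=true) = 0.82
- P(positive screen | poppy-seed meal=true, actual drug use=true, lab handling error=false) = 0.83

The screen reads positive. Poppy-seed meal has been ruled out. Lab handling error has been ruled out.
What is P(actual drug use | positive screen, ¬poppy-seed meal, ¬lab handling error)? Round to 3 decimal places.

By total probability over both values of actual drug use:
  P(positive screen | ¬poppy-seed meal, ¬lab handling error) = 0.04*0.661 + 0.76*0.339
        = 0.026440 + 0.257640 = 0.284080
The terms with actual drug use present sum to 0.257640, so
  P(actual drug use | positive screen, ¬poppy-seed meal, ¬lab handling error) = 0.257640 / 0.284080 ≈ 0.907

P(actual drug use | positive screen, ¬poppy-seed meal, ¬lab handling error) ≈ 0.907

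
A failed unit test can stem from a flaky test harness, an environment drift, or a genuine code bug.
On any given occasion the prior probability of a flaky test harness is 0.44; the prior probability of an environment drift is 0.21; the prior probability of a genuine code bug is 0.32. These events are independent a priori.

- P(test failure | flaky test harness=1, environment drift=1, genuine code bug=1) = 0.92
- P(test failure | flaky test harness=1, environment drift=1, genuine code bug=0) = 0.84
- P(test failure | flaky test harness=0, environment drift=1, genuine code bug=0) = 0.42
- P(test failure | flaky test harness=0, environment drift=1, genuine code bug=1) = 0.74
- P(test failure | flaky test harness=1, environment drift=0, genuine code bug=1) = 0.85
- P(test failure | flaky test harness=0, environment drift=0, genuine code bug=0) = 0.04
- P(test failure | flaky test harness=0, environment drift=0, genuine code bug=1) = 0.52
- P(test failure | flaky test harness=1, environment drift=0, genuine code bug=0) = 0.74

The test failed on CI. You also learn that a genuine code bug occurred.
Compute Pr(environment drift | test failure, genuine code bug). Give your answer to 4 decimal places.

Sum P(test failure|·) weighted by the priors over the 4 (flaky test harness, environment drift) configurations:
  P(test failure | genuine code bug) = 0.52*0.56*0.79 + 0.74*0.56*0.21 + 0.85*0.44*0.79 + 0.92*0.44*0.21
        = 0.230048 + 0.087024 + 0.295460 + 0.085008 = 0.697540
The terms with environment drift present sum to 0.172032, so
  P(environment drift | test failure, genuine code bug) = 0.172032 / 0.697540 ≈ 0.2466

Pr(environment drift | test failure, genuine code bug) ≈ 0.2466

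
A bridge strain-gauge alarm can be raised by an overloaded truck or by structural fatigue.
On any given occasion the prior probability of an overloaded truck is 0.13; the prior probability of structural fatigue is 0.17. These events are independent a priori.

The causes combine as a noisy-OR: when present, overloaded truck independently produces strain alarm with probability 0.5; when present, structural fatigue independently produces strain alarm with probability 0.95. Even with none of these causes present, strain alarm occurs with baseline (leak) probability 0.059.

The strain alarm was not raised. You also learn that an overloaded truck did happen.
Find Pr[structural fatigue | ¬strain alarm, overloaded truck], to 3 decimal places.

Pr[structural fatigue | ¬strain alarm, overloaded truck] ≈ 0.010

Under noisy-OR, P(strain alarm | causes) = 1 − (1−0.059)·∏(1−qᵢ) over the active causes.
P(¬strain alarm | overloaded truck) = 0.4705·0.83 + 0.023525·0.17 = 0.390515 + 0.003999 = 0.394514
Restricting to configurations with structural fatigue present: 0.023525·0.17 = 0.003999.
So P(structural fatigue | ¬strain alarm, overloaded truck) = 0.003999/0.394514 ≈ 0.010.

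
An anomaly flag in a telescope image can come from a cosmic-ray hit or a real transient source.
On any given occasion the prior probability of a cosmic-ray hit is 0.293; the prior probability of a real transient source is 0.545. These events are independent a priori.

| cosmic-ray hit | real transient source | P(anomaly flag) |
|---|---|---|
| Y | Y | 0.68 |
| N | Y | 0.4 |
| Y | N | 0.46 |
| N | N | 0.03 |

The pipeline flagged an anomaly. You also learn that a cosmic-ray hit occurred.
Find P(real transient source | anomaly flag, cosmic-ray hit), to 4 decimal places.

P(real transient source | anomaly flag, cosmic-ray hit) ≈ 0.6391

Weight on real transient source=true, given the evidence: 0.68·0.545 = 0.370600
Denominator P(anomaly flag | cosmic-ray hit): 0.46·0.455 + 0.68·0.545 = 0.579900
Posterior = 0.370600 / 0.579900 ≈ 0.6391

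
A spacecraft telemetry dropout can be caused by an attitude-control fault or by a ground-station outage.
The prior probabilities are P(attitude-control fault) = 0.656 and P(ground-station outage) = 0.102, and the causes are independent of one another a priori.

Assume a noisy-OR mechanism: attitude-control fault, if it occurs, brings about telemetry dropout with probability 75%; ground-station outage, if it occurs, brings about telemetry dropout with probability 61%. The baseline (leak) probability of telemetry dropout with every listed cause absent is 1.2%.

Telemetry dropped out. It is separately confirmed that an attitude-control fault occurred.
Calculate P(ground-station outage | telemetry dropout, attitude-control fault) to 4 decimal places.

Under noisy-OR, P(telemetry dropout | causes) = 1 − (1−0.012)·∏(1−qᵢ) over the active causes.
For the numerator, keep only ground-station outage=true terms: 0.90367×0.102 = 0.092174
The normalizing constant is 0.753×0.898 + 0.90367×0.102 = 0.768368
Posterior = 0.092174 / 0.768368 ≈ 0.1200

P(ground-station outage | telemetry dropout, attitude-control fault) ≈ 0.1200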